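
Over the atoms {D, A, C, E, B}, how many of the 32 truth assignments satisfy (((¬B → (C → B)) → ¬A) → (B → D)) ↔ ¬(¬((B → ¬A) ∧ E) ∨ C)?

8

Initial set: {((((¬B → (C → B)) → ¬A) → (B → D)) ↔ ¬(¬((B → ¬A) ∧ E) ∨ C))}.
((((¬B → (C → B)) → ¬A) → (B → D)) ↔ ¬(¬((B → ¬A) ∧ E) ∨ C)): β-rule — branch into (((¬B → (C → B)) → ¬A) → (B → D)), ¬(¬((B → ¬A) ∧ E) ∨ C)  //  ¬(((¬B → (C → B)) → ¬A) → (B → D)), ¬¬(¬((B → ¬A) ∧ E) ∨ C).
  branch 1 (add (((¬B → (C → B)) → ¬A) → (B → D)), ¬(¬((B → ¬A) ∧ E) ∨ C)):
    ¬(¬((B → ¬A) ∧ E) ∨ C): α-rule — add ¬¬((B → ¬A) ∧ E), ¬C.
    ¬¬((B → ¬A) ∧ E): α-rule — add (B → ¬A), E.
    (((¬B → (C → B)) → ¬A) → (B → D)): β-rule — branch into ¬((¬B → (C → B)) → ¬A)  //  (B → D).
      branch 1.1 (add ¬((¬B → (C → B)) → ¬A)):
        ¬((¬B → (C → B)) → ¬A): α-rule — add (¬B → (C → B)), ¬¬A.
        (B → ¬A): β-rule — branch into ¬B  //  ¬A.
          branch 1.1.1 (add ¬B):
            (¬B → (C → B)): β-rule — branch into ¬¬B  //  (C → B).
              branch 1.1.1.1 (add ¬¬B):
                × closes — contains both B and ¬B.
              branch 1.1.1.2 (add (C → B)):
                (C → B): β-rule — branch into ¬C  //  B.
                  branch 1.1.1.2.1 (add ¬C):
                    ○ open, literals {A=T, B=F, C=F, E=T}.
                  branch 1.1.1.2.2 (add B):
                    × closes — contains both B and ¬B.
          branch 1.1.2 (add ¬A):
            × closes — contains both A and ¬A.
      branch 1.2 (add (B → D)):
        (B → ¬A): β-rule — branch into ¬B  //  ¬A.
          branch 1.2.1 (add ¬B):
            (B → D): β-rule — branch into ¬B  //  D.
              branch 1.2.1.1 (add ¬B):
                ○ open, literals {B=F, C=F, E=T}.
              branch 1.2.1.2 (add D):
                ○ open, literals {B=F, C=F, D=T, E=T}.
          branch 1.2.2 (add ¬A):
            (B → D): β-rule — branch into ¬B  //  D.
              branch 1.2.2.1 (add ¬B):
                ○ open, literals {A=F, B=F, C=F, E=T}.
              branch 1.2.2.2 (add D):
                ○ open, literals {A=F, C=F, D=T, E=T}.
  branch 2 (add ¬(((¬B → (C → B)) → ¬A) → (B → D)), ¬¬(¬((B → ¬A) ∧ E) ∨ C)):
    ¬(((¬B → (C → B)) → ¬A) → (B → D)): α-rule — add ((¬B → (C → B)) → ¬A), ¬(B → D).
    ¬(B → D): α-rule — add B, ¬D.
    ¬¬(¬((B → ¬A) ∧ E) ∨ C): β-rule — branch into ¬((B → ¬A) ∧ E)  //  C.
      branch 2.1 (add ¬((B → ¬A) ∧ E)):
        ((¬B → (C → B)) → ¬A): β-rule — branch into ¬(¬B → (C → B))  //  ¬A.
          branch 2.1.1 (add ¬(¬B → (C → B))):
            ¬(¬B → (C → B)): α-rule — add ¬B, ¬(C → B).
            × closes — contains both B and ¬B.
          branch 2.1.2 (add ¬A):
            ¬((B → ¬A) ∧ E): β-rule — branch into ¬(B → ¬A)  //  ¬E.
              branch 2.1.2.1 (add ¬(B → ¬A)):
                ¬(B → ¬A): α-rule — add B, ¬¬A.
                × closes — contains both A and ¬A.
              branch 2.1.2.2 (add ¬E):
                ○ open, literals {A=F, B=T, D=F, E=F}.
      branch 2.2 (add C):
        ((¬B → (C → B)) → ¬A): β-rule — branch into ¬(¬B → (C → B))  //  ¬A.
          branch 2.2.1 (add ¬(¬B → (C → B))):
            ¬(¬B → (C → B)): α-rule — add ¬B, ¬(C → B).
            × closes — contains both B and ¬B.
          branch 2.2.2 (add ¬A):
            ○ open, literals {A=F, B=T, C=T, D=F}.
6 branches closed, 7 open.
Each open branch fixes some atoms; the unmentioned ones are free. Counting distinct full assignments: branch {A=T, B=F, C=F, E=T} (D) contributes 2 new; branch {B=F, C=F, E=T} (D, A) contributes 2 new; branch {B=F, C=F, D=T, E=T} (A) contributes 0 new; branch {A=F, B=F, C=F, E=T} (D) contributes 0 new; branch {A=F, C=F, D=T, E=T} (B) contributes 1 new; branch {A=F, B=T, D=F, E=F} (C) contributes 2 new; branch {A=F, B=T, C=T, D=F} (E) contributes 1 new. Total: 8.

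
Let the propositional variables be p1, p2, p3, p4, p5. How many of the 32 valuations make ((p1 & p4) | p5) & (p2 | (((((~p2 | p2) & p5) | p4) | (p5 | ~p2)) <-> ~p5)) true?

12

Initial set: {T (((p1 & p4) | p5) & (p2 | (((((~p2 | p2) & p5) | p4) | (p5 | ~p2)) <-> ~p5)))}.
T (((p1 & p4) | p5) & (p2 | (((((~p2 | p2) & p5) | p4) | (p5 | ~p2)) <-> ~p5))): α-rule — add T ((p1 & p4) | p5), T (p2 | (((((~p2 | p2) & p5) | p4) | (p5 | ~p2)) <-> ~p5)).
T ((p1 & p4) | p5): β-rule — branch into T (p1 & p4)  //  T p5.
  branch 1 (add T (p1 & p4)):
    T (p1 & p4): α-rule — add T p1, T p4.
    T (p2 | (((((~p2 | p2) & p5) | p4) | (p5 | ~p2)) <-> ~p5)): β-rule — branch into T p2  //  T (((((~p2 | p2) & p5) | p4) | (p5 | ~p2)) <-> ~p5).
      branch 1.1 (add T p2):
        ○ open, literals {p1=true, p2=true, p4=true}.
      branch 1.2 (add T (((((~p2 | p2) & p5) | p4) | (p5 | ~p2)) <-> ~p5)):
        T (((((~p2 | p2) & p5) | p4) | (p5 | ~p2)) <-> ~p5): β-rule — branch into T ((((~p2 | p2) & p5) | p4) | (p5 | ~p2)), T ~p5  //  F ((((~p2 | p2) & p5) | p4) | (p5 | ~p2)), F ~p5.
          branch 1.2.1 (add T ((((~p2 | p2) & p5) | p4) | (p5 | ~p2)), T ~p5):
            T ((((~p2 | p2) & p5) | p4) | (p5 | ~p2)): β-rule — branch into T (((~p2 | p2) & p5) | p4)  //  T (p5 | ~p2).
              branch 1.2.1.1 (add T (((~p2 | p2) & p5) | p4)):
                T (((~p2 | p2) & p5) | p4): β-rule — branch into T ((~p2 | p2) & p5)  //  T p4.
                  branch 1.2.1.1.1 (add T ((~p2 | p2) & p5)):
                    T ((~p2 | p2) & p5): α-rule — add T (~p2 | p2), T p5.
                    × closes — contains both p5 and ~p5.
                  branch 1.2.1.1.2 (add T p4):
                    ○ open, literals {p1=true, p4=true, p5=false}.
              branch 1.2.1.2 (add T (p5 | ~p2)):
                T (p5 | ~p2): β-rule — branch into T p5  //  T ~p2.
                  branch 1.2.1.2.1 (add T p5):
                    × closes — contains both p5 and ~p5.
                  branch 1.2.1.2.2 (add T ~p2):
                    ○ open, literals {p1=true, p2=false, p4=true, p5=false}.
          branch 1.2.2 (add F ((((~p2 | p2) & p5) | p4) | (p5 | ~p2)), F ~p5):
            F ((((~p2 | p2) & p5) | p4) | (p5 | ~p2)): α-rule — add F (((~p2 | p2) & p5) | p4), F (p5 | ~p2).
            F (((~p2 | p2) & p5) | p4): α-rule — add F ((~p2 | p2) & p5), F p4.
            × closes — contains both p4 and ~p4.
  branch 2 (add T p5):
    T (p2 | (((((~p2 | p2) & p5) | p4) | (p5 | ~p2)) <-> ~p5)): β-rule — branch into T p2  //  T (((((~p2 | p2) & p5) | p4) | (p5 | ~p2)) <-> ~p5).
      branch 2.1 (add T p2):
        ○ open, literals {p2=true, p5=true}.
      branch 2.2 (add T (((((~p2 | p2) & p5) | p4) | (p5 | ~p2)) <-> ~p5)):
        T (((((~p2 | p2) & p5) | p4) | (p5 | ~p2)) <-> ~p5): β-rule — branch into T ((((~p2 | p2) & p5) | p4) | (p5 | ~p2)), T ~p5  //  F ((((~p2 | p2) & p5) | p4) | (p5 | ~p2)), F ~p5.
          branch 2.2.1 (add T ((((~p2 | p2) & p5) | p4) | (p5 | ~p2)), T ~p5):
            × closes — contains both p5 and ~p5.
          branch 2.2.2 (add F ((((~p2 | p2) & p5) | p4) | (p5 | ~p2)), F ~p5):
            F ((((~p2 | p2) & p5) | p4) | (p5 | ~p2)): α-rule — add F (((~p2 | p2) & p5) | p4), F (p5 | ~p2).
            F (((~p2 | p2) & p5) | p4): α-rule — add F ((~p2 | p2) & p5), F p4.
            F (p5 | ~p2): α-rule — add F p5, F ~p2.
            × closes — contains both p5 and ~p5.
5 branches closed, 4 open.
Each open branch fixes some atoms; the unmentioned ones are free. Counting distinct full assignments: branch {p1=true, p2=true, p4=true} (p3, p5) contributes 4 new; branch {p1=true, p4=true, p5=false} (p2, p3) contributes 2 new; branch {p1=true, p2=false, p4=true, p5=false} (p3) contributes 0 new; branch {p2=true, p5=true} (p1, p3, p4) contributes 6 new. Total: 12.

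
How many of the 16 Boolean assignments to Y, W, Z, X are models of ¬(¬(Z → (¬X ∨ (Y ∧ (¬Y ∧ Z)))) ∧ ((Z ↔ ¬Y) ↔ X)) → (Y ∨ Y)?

Initial set: {(¬(¬(Z → (¬X ∨ (Y ∧ (¬Y ∧ Z)))) ∧ ((Z ↔ ¬Y) ↔ X)) → (Y ∨ Y))}.
(¬(¬(Z → (¬X ∨ (Y ∧ (¬Y ∧ Z)))) ∧ ((Z ↔ ¬Y) ↔ X)) → (Y ∨ Y)): β-rule — branch into ¬¬(¬(Z → (¬X ∨ (Y ∧ (¬Y ∧ Z)))) ∧ ((Z ↔ ¬Y) ↔ X))  //  (Y ∨ Y).
  branch 1 (add ¬¬(¬(Z → (¬X ∨ (Y ∧ (¬Y ∧ Z)))) ∧ ((Z ↔ ¬Y) ↔ X))):
    ¬¬(¬(Z → (¬X ∨ (Y ∧ (¬Y ∧ Z)))) ∧ ((Z ↔ ¬Y) ↔ X)): α-rule — add ¬(Z → (¬X ∨ (Y ∧ (¬Y ∧ Z)))), ((Z ↔ ¬Y) ↔ X).
    ¬(Z → (¬X ∨ (Y ∧ (¬Y ∧ Z)))): α-rule — add Z, ¬(¬X ∨ (Y ∧ (¬Y ∧ Z))).
    ¬(¬X ∨ (Y ∧ (¬Y ∧ Z))): α-rule — add ¬¬X, ¬(Y ∧ (¬Y ∧ Z)).
    ((Z ↔ ¬Y) ↔ X): β-rule — branch into (Z ↔ ¬Y), X  //  ¬(Z ↔ ¬Y), ¬X.
      branch 1.1 (add (Z ↔ ¬Y), X):
        ¬(Y ∧ (¬Y ∧ Z)): β-rule — branch into ¬Y  //  ¬(¬Y ∧ Z).
          branch 1.1.1 (add ¬Y):
            (Z ↔ ¬Y): β-rule — branch into Z, ¬Y  //  ¬Z, ¬¬Y.
              branch 1.1.1.1 (add Z, ¬Y):
                ○ open, literals {X=T, Y=F, Z=T}.
              branch 1.1.1.2 (add ¬Z, ¬¬Y):
                × closes — contains both Z and ¬Z.
          branch 1.1.2 (add ¬(¬Y ∧ Z)):
            (Z ↔ ¬Y): β-rule — branch into Z, ¬Y  //  ¬Z, ¬¬Y.
              branch 1.1.2.1 (add Z, ¬Y):
                ¬(¬Y ∧ Z): β-rule — branch into ¬¬Y  //  ¬Z.
                  branch 1.1.2.1.1 (add ¬¬Y):
                    × closes — contains both Y and ¬Y.
                  branch 1.1.2.1.2 (add ¬Z):
                    × closes — contains both Z and ¬Z.
              branch 1.1.2.2 (add ¬Z, ¬¬Y):
                × closes — contains both Z and ¬Z.
      branch 1.2 (add ¬(Z ↔ ¬Y), ¬X):
        × closes — contains both X and ¬X.
  branch 2 (add (Y ∨ Y)):
    (Y ∨ Y): β-rule — branch into Y  //  Y.
      branch 2.1 (add Y):
        ○ open, literals {Y=T}.
      branch 2.2 (add Y):
        ○ open, literals {Y=T}.
5 branches closed, 3 open.
Each open branch fixes some atoms; the unmentioned ones are free. Counting distinct full assignments: branch {X=T, Y=F, Z=T} (W) contributes 2 new; branch {Y=T} (W, Z, X) contributes 8 new; branch {Y=T} (W, Z, X) contributes 0 new. Total: 10.

10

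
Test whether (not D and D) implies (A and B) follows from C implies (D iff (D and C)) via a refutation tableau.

Yes

Initial set: {(C implies (D iff (D and C))); not ((not D and D) implies (A and B))}.
not ((not D and D) implies (A and B)): α-rule — add (not D and D), not (A and B).
(not D and D): α-rule — add not D, D.
× closes — contains both D and not D.
All 1 branch closes.
Every branch closed, so the premises entail the conclusion.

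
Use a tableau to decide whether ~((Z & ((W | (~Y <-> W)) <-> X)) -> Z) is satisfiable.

Initial set: {T ~((Z & ((W | (~Y <-> W)) <-> X)) -> Z)}.
T ~((Z & ((W | (~Y <-> W)) <-> X)) -> Z): α-rule — add T (Z & ((W | (~Y <-> W)) <-> X)), F Z.
T (Z & ((W | (~Y <-> W)) <-> X)): α-rule — add T Z, T ((W | (~Y <-> W)) <-> X).
× closes — contains both Z and ~Z.
All 1 branch closes.
Every branch closed; the formula is unsatisfiable.

Unsatisfiable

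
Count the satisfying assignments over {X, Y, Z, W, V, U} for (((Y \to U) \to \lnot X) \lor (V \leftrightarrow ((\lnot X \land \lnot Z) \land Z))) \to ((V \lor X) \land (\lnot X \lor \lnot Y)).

Initial set: {((((Y \to U) \to \lnot X) \lor (V \leftrightarrow ((\lnot X \land \lnot Z) \land Z))) \to ((V \lor X) \land (\lnot X \lor \lnot Y)))}.
((((Y \to U) \to \lnot X) \lor (V \leftrightarrow ((\lnot X \land \lnot Z) \land Z))) \to ((V \lor X) \land (\lnot X \lor \lnot Y))): β-rule — branch into \lnot (((Y \to U) \to \lnot X) \lor (V \leftrightarrow ((\lnot X \land \lnot Z) \land Z)))  //  ((V \lor X) \land (\lnot X \lor \lnot Y)).
  branch 1 (add \lnot (((Y \to U) \to \lnot X) \lor (V \leftrightarrow ((\lnot X \land \lnot Z) \land Z)))):
    \lnot (((Y \to U) \to \lnot X) \lor (V \leftrightarrow ((\lnot X \land \lnot Z) \land Z))): α-rule — add \lnot ((Y \to U) \to \lnot X), \lnot (V \leftrightarrow ((\lnot X \land \lnot Z) \land Z)).
    \lnot ((Y \to U) \to \lnot X): α-rule — add (Y \to U), \lnot \lnot X.
    \lnot (V \leftrightarrow ((\lnot X \land \lnot Z) \land Z)): β-rule — branch into V, \lnot ((\lnot X \land \lnot Z) \land Z)  //  \lnot V, ((\lnot X \land \lnot Z) \land Z).
      branch 1.1 (add V, \lnot ((\lnot X \land \lnot Z) \land Z)):
        (Y \to U): β-rule — branch into \lnot Y  //  U.
          branch 1.1.1 (add \lnot Y):
            \lnot ((\lnot X \land \lnot Z) \land Z): β-rule — branch into \lnot (\lnot X \land \lnot Z)  //  \lnot Z.
              branch 1.1.1.1 (add \lnot (\lnot X \land \lnot Z)):
                \lnot (\lnot X \land \lnot Z): β-rule — branch into \lnot \lnot X  //  \lnot \lnot Z.
                  branch 1.1.1.1.1 (add \lnot \lnot X):
                    ○ open, literals {V=T, X=T, Y=F}.
                  branch 1.1.1.1.2 (add \lnot \lnot Z):
                    ○ open, literals {V=T, X=T, Y=F, Z=T}.
              branch 1.1.1.2 (add \lnot Z):
                ○ open, literals {V=T, X=T, Y=F, Z=F}.
          branch 1.1.2 (add U):
            \lnot ((\lnot X \land \lnot Z) \land Z): β-rule — branch into \lnot (\lnot X \land \lnot Z)  //  \lnot Z.
              branch 1.1.2.1 (add \lnot (\lnot X \land \lnot Z)):
                \lnot (\lnot X \land \lnot Z): β-rule — branch into \lnot \lnot X  //  \lnot \lnot Z.
                  branch 1.1.2.1.1 (add \lnot \lnot X):
                    ○ open, literals {U=T, V=T, X=T}.
                  branch 1.1.2.1.2 (add \lnot \lnot Z):
                    ○ open, literals {U=T, V=T, X=T, Z=T}.
              branch 1.1.2.2 (add \lnot Z):
                ○ open, literals {U=T, V=T, X=T, Z=F}.
      branch 1.2 (add \lnot V, ((\lnot X \land \lnot Z) \land Z)):
        ((\lnot X \land \lnot Z) \land Z): α-rule — add (\lnot X \land \lnot Z), Z.
        (\lnot X \land \lnot Z): α-rule — add \lnot X, \lnot Z.
        × closes — contains both X and \lnot X.
  branch 2 (add ((V \lor X) \land (\lnot X \lor \lnot Y))):
    ((V \lor X) \land (\lnot X \lor \lnot Y)): α-rule — add (V \lor X), (\lnot X \lor \lnot Y).
    (V \lor X): β-rule — branch into V  //  X.
      branch 2.1 (add V):
        (\lnot X \lor \lnot Y): β-rule — branch into \lnot X  //  \lnot Y.
          branch 2.1.1 (add \lnot X):
            ○ open, literals {V=T, X=F}.
          branch 2.1.2 (add \lnot Y):
            ○ open, literals {V=T, Y=F}.
      branch 2.2 (add X):
        (\lnot X \lor \lnot Y): β-rule — branch into \lnot X  //  \lnot Y.
          branch 2.2.1 (add \lnot X):
            × closes — contains both X and \lnot X.
          branch 2.2.2 (add \lnot Y):
            ○ open, literals {X=T, Y=F}.
2 branches closed, 9 open.
Each open branch fixes some atoms; the unmentioned ones are free. Counting distinct full assignments: branch {V=T, X=T, Y=F} (Z, W, U) contributes 8 new; branch {V=T, X=T, Y=F, Z=T} (W, U) contributes 0 new; branch {V=T, X=T, Y=F, Z=F} (W, U) contributes 0 new; branch {U=T, V=T, X=T} (Y, Z, W) contributes 4 new; branch {U=T, V=T, X=T, Z=T} (Y, W) contributes 0 new; branch {U=T, V=T, X=T, Z=F} (Y, W) contributes 0 new; branch {V=T, X=F} (Y, Z, W, U) contributes 16 new; branch {V=T, Y=F} (X, Z, W, U) contributes 0 new; branch {X=T, Y=F} (Z, W, V, U) contributes 8 new. Total: 36.

36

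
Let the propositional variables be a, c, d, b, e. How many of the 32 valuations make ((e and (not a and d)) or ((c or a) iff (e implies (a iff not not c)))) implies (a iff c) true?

Initial set: {(((e and (not a and d)) or ((c or a) iff (e implies (a iff not not c)))) implies (a iff c))}.
(((e and (not a and d)) or ((c or a) iff (e implies (a iff not not c)))) implies (a iff c)): β-rule — branch into not ((e and (not a and d)) or ((c or a) iff (e implies (a iff not not c))))  //  (a iff c).
  branch 1 (add not ((e and (not a and d)) or ((c or a) iff (e implies (a iff not not c))))):
    not ((e and (not a and d)) or ((c or a) iff (e implies (a iff not not c)))): α-rule — add not (e and (not a and d)), not ((c or a) iff (e implies (a iff not not c))).
    not (e and (not a and d)): β-rule — branch into not e  //  not (not a and d).
      branch 1.1 (add not e):
        not ((c or a) iff (e implies (a iff not not c))): β-rule — branch into (c or a), not (e implies (a iff not not c))  //  not (c or a), (e implies (a iff not not c)).
          branch 1.1.1 (add (c or a), not (e implies (a iff not not c))):
            not (e implies (a iff not not c)): α-rule — add e, not (a iff not not c).
            × closes — contains both e and not e.
          branch 1.1.2 (add not (c or a), (e implies (a iff not not c))):
            not (c or a): α-rule — add not c, not a.
            (e implies (a iff not not c)): β-rule — branch into not e  //  (a iff not not c).
              branch 1.1.2.1 (add not e):
                ○ open, literals {a=false, c=false, e=false}.
              branch 1.1.2.2 (add (a iff not not c)):
                (a iff not not c): β-rule — branch into a, not not c  //  not a, not not not c.
                  branch 1.1.2.2.1 (add a, not not c):
                    × closes — contains both a and not a.
                  branch 1.1.2.2.2 (add not a, not not not c):
                    not not not c: drop double negation, giving not c.
                    ○ open, literals {a=false, c=false, e=false}.
      branch 1.2 (add not (not a and d)):
        not ((c or a) iff (e implies (a iff not not c))): β-rule — branch into (c or a), not (e implies (a iff not not c))  //  not (c or a), (e implies (a iff not not c)).
          branch 1.2.1 (add (c or a), not (e implies (a iff not not c))):
            not (e implies (a iff not not c)): α-rule — add e, not (a iff not not c).
            not (not a and d): β-rule — branch into not not a  //  not d.
              branch 1.2.1.1 (add not not a):
                (c or a): β-rule — branch into c  //  a.
                  branch 1.2.1.1.1 (add c):
                    not (a iff not not c): β-rule — branch into a, not not not c  //  not a, not not c.
                      branch 1.2.1.1.1.1 (add a, not not not c):
                        not not not c: drop double negation, giving not c.
                        × closes — contains both c and not c.
                      branch 1.2.1.1.1.2 (add not a, not not c):
                        × closes — contains both a and not a.
                  branch 1.2.1.1.2 (add a):
                    not (a iff not not c): β-rule — branch into a, not not not c  //  not a, not not c.
                      branch 1.2.1.1.2.1 (add a, not not not c):
                        not not not c: drop double negation, giving not c.
                        ○ open, literals {a=true, c=false, e=true}.
                      branch 1.2.1.1.2.2 (add not a, not not c):
                        × closes — contains both a and not a.
              branch 1.2.1.2 (add not d):
                (c or a): β-rule — branch into c  //  a.
                  branch 1.2.1.2.1 (add c):
                    not (a iff not not c): β-rule — branch into a, not not not c  //  not a, not not c.
                      branch 1.2.1.2.1.1 (add a, not not not c):
                        not not not c: drop double negation, giving not c.
                        × closes — contains both c and not c.
                      branch 1.2.1.2.1.2 (add not a, not not c):
                        not not c: drop double negation, giving c.
                        ○ open, literals {a=false, c=true, d=false, e=true}.
                  branch 1.2.1.2.2 (add a):
                    not (a iff not not c): β-rule — branch into a, not not not c  //  not a, not not c.
                      branch 1.2.1.2.2.1 (add a, not not not c):
                        not not not c: drop double negation, giving not c.
                        ○ open, literals {a=true, c=false, d=false, e=true}.
                      branch 1.2.1.2.2.2 (add not a, not not c):
                        × closes — contains both a and not a.
          branch 1.2.2 (add not (c or a), (e implies (a iff not not c))):
            not (c or a): α-rule — add not c, not a.
            not (not a and d): β-rule — branch into not not a  //  not d.
              branch 1.2.2.1 (add not not a):
                × closes — contains both a and not a.
              branch 1.2.2.2 (add not d):
                (e implies (a iff not not c)): β-rule — branch into not e  //  (a iff not not c).
                  branch 1.2.2.2.1 (add not e):
                    ○ open, literals {a=false, c=false, d=false, e=false}.
                  branch 1.2.2.2.2 (add (a iff not not c)):
                    (a iff not not c): β-rule — branch into a, not not c  //  not a, not not not c.
                      branch 1.2.2.2.2.1 (add a, not not c):
                        × closes — contains both a and not a.
                      branch 1.2.2.2.2.2 (add not a, not not not c):
                        not not not c: drop double negation, giving not c.
                        ○ open, literals {a=false, c=false, d=false}.
  branch 2 (add (a iff c)):
    (a iff c): β-rule — branch into a, c  //  not a, not c.
      branch 2.1 (add a, c):
        ○ open, literals {a=true, c=true}.
      branch 2.2 (add not a, not c):
        ○ open, literals {a=false, c=false}.
9 branches closed, 9 open.
Each open branch fixes some atoms; the unmentioned ones are free. Counting distinct full assignments: branch {a=false, c=false, e=false} (d, b) contributes 4 new; branch {a=false, c=false, e=false} (d, b) contributes 0 new; branch {a=true, c=false, e=true} (d, b) contributes 4 new; branch {a=false, c=true, d=false, e=true} (b) contributes 2 new; branch {a=true, c=false, d=false, e=true} (b) contributes 0 new; branch {a=false, c=false, d=false, e=false} (b) contributes 0 new; branch {a=false, c=false, d=false} (b, e) contributes 2 new; branch {a=true, c=true} (d, b, e) contributes 8 new; branch {a=false, c=false} (d, b, e) contributes 2 new. Total: 22.

22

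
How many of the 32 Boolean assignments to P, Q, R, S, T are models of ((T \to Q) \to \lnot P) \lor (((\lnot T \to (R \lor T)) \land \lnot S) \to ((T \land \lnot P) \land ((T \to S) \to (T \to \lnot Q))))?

Initial set: {T (((T \to Q) \to \lnot P) \lor (((\lnot T \to (R \lor T)) \land \lnot S) \to ((T \land \lnot P) \land ((T \to S) \to (T \to \lnot Q)))))}.
T (((T \to Q) \to \lnot P) \lor (((\lnot T \to (R \lor T)) \land \lnot S) \to ((T \land \lnot P) \land ((T \to S) \to (T \to \lnot Q))))): β-rule — branch into T ((T \to Q) \to \lnot P)  //  T (((\lnot T \to (R \lor T)) \land \lnot S) \to ((T \land \lnot P) \land ((T \to S) \to (T \to \lnot Q)))).
  branch 1 (add T ((T \to Q) \to \lnot P)):
    T ((T \to Q) \to \lnot P): β-rule — branch into F (T \to Q)  //  T \lnot P.
      branch 1.1 (add F (T \to Q)):
        F (T \to Q): α-rule — add T T, F Q.
        ○ open, literals {Q=false, T=true}.
      branch 1.2 (add T \lnot P):
        ○ open, literals {P=false}.
  branch 2 (add T (((\lnot T \to (R \lor T)) \land \lnot S) \to ((T \land \lnot P) \land ((T \to S) \to (T \to \lnot Q))))):
    T (((\lnot T \to (R \lor T)) \land \lnot S) \to ((T \land \lnot P) \land ((T \to S) \to (T \to \lnot Q)))): β-rule — branch into F ((\lnot T \to (R \lor T)) \land \lnot S)  //  T ((T \land \lnot P) \land ((T \to S) \to (T \to \lnot Q))).
      branch 2.1 (add F ((\lnot T \to (R \lor T)) \land \lnot S)):
        F ((\lnot T \to (R \lor T)) \land \lnot S): β-rule — branch into F (\lnot T \to (R \lor T))  //  F \lnot S.
          branch 2.1.1 (add F (\lnot T \to (R \lor T))):
            F (\lnot T \to (R \lor T)): α-rule — add T \lnot T, F (R \lor T).
            F (R \lor T): α-rule — add F R, F T.
            ○ open, literals {R=false, T=false}.
          branch 2.1.2 (add F \lnot S):
            ○ open, literals {S=true}.
      branch 2.2 (add T ((T \land \lnot P) \land ((T \to S) \to (T \to \lnot Q)))):
        T ((T \land \lnot P) \land ((T \to S) \to (T \to \lnot Q))): α-rule — add T (T \land \lnot P), T ((T \to S) \to (T \to \lnot Q)).
        T (T \land \lnot P): α-rule — add T T, T \lnot P.
        T ((T \to S) \to (T \to \lnot Q)): β-rule — branch into F (T \to S)  //  T (T \to \lnot Q).
          branch 2.2.1 (add F (T \to S)):
            F (T \to S): α-rule — add T T, F S.
            ○ open, literals {P=false, S=false, T=true}.
          branch 2.2.2 (add T (T \to \lnot Q)):
            T (T \to \lnot Q): β-rule — branch into F T  //  T \lnot Q.
              branch 2.2.2.1 (add F T):
                × closes — contains both T and \lnot T.
              branch 2.2.2.2 (add T \lnot Q):
                ○ open, literals {P=false, Q=false, T=true}.
1 branch closed, 6 open.
Each open branch fixes some atoms; the unmentioned ones are free. Counting distinct full assignments: branch {Q=false, T=true} (P, R, S) contributes 8 new; branch {P=false} (Q, R, S, T) contributes 12 new; branch {R=false, T=false} (P, Q, S) contributes 4 new; branch {S=true} (P, Q, R, T) contributes 4 new; branch {P=false, S=false, T=true} (Q, R) contributes 0 new; branch {P=false, Q=false, T=true} (R, S) contributes 0 new. Total: 28.

28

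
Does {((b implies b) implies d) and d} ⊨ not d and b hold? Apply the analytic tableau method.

No

Initial set: {(((b implies b) implies d) and d); not (not d and b)}.
(((b implies b) implies d) and d): α-rule — add ((b implies b) implies d), d.
not (not d and b): β-rule — branch into not not d  //  not b.
  branch 1 (add not not d):
    ((b implies b) implies d): β-rule — branch into not (b implies b)  //  d.
      branch 1.1 (add not (b implies b)):
        not (b implies b): α-rule — add b, not b.
        × closes — contains both b and not b.
      branch 1.2 (add d):
        ○ open, literals {d=T}.
  branch 2 (add not b):
    ((b implies b) implies d): β-rule — branch into not (b implies b)  //  d.
      branch 2.1 (add not (b implies b)):
        not (b implies b): α-rule — add b, not b.
        × closes — contains both b and not b.
      branch 2.2 (add d):
        ○ open, literals {b=F, d=T}.
2 branches closed, 2 open.
An open branch gives a countermodel: d=T (unmentioned atoms arbitrary); the premises hold there but the conclusion fails.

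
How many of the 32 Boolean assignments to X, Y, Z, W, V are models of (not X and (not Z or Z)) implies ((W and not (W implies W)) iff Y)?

Initial set: {((not X and (not Z or Z)) implies ((W and not (W implies W)) iff Y))}.
((not X and (not Z or Z)) implies ((W and not (W implies W)) iff Y)): β-rule — branch into not (not X and (not Z or Z))  //  ((W and not (W implies W)) iff Y).
  branch 1 (add not (not X and (not Z or Z))):
    not (not X and (not Z or Z)): β-rule — branch into not not X  //  not (not Z or Z).
      branch 1.1 (add not not X):
        ○ open, literals {X=1}.
      branch 1.2 (add not (not Z or Z)):
        not (not Z or Z): α-rule — add not not Z, not Z.
        × closes — contains both Z and not Z.
  branch 2 (add ((W and not (W implies W)) iff Y)):
    ((W and not (W implies W)) iff Y): β-rule — branch into (W and not (W implies W)), Y  //  not (W and not (W implies W)), not Y.
      branch 2.1 (add (W and not (W implies W)), Y):
        (W and not (W implies W)): α-rule — add W, not (W implies W).
        not (W implies W): α-rule — add W, not W.
        × closes — contains both W and not W.
      branch 2.2 (add not (W and not (W implies W)), not Y):
        not (W and not (W implies W)): β-rule — branch into not W  //  not not (W implies W).
          branch 2.2.1 (add not W):
            ○ open, literals {W=0, Y=0}.
          branch 2.2.2 (add not not (W implies W)):
            not not (W implies W): β-rule — branch into not W  //  W.
              branch 2.2.2.1 (add not W):
                ○ open, literals {W=0, Y=0}.
              branch 2.2.2.2 (add W):
                ○ open, literals {W=1, Y=0}.
2 branches closed, 4 open.
Each open branch fixes some atoms; the unmentioned ones are free. Counting distinct full assignments: branch {X=1} (Y, Z, W, V) contributes 16 new; branch {W=0, Y=0} (X, Z, V) contributes 4 new; branch {W=0, Y=0} (X, Z, V) contributes 0 new; branch {W=1, Y=0} (X, Z, V) contributes 4 new. Total: 24.

24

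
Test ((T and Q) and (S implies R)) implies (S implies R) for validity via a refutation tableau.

Assume the negation and expand:
Initial set: {not (((T and Q) and (S implies R)) implies (S implies R))}.
not (((T and Q) and (S implies R)) implies (S implies R)): α-rule — add ((T and Q) and (S implies R)), not (S implies R).
((T and Q) and (S implies R)): α-rule — add (T and Q), (S implies R).
not (S implies R): α-rule — add S, not R.
(T and Q): α-rule — add T, Q.
(S implies R): β-rule — branch into not S  //  R.
  branch 1 (add not S):
    × closes — contains both S and not S.
  branch 2 (add R):
    × closes — contains both R and not R.
All 2 branches close.
Every branch closed, so the negation is unsatisfiable and the formula is valid.

Valid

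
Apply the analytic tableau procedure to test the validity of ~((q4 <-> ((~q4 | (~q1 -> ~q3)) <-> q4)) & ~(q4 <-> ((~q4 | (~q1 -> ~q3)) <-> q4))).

Assume the negation and expand:
Initial set: {~~((q4 <-> ((~q4 | (~q1 -> ~q3)) <-> q4)) & ~(q4 <-> ((~q4 | (~q1 -> ~q3)) <-> q4)))}.
~~((q4 <-> ((~q4 | (~q1 -> ~q3)) <-> q4)) & ~(q4 <-> ((~q4 | (~q1 -> ~q3)) <-> q4))): α-rule — add (q4 <-> ((~q4 | (~q1 -> ~q3)) <-> q4)), ~(q4 <-> ((~q4 | (~q1 -> ~q3)) <-> q4)).
(q4 <-> ((~q4 | (~q1 -> ~q3)) <-> q4)): β-rule — branch into q4, ((~q4 | (~q1 -> ~q3)) <-> q4)  //  ~q4, ~((~q4 | (~q1 -> ~q3)) <-> q4).
  branch 1 (add q4, ((~q4 | (~q1 -> ~q3)) <-> q4)):
    ~(q4 <-> ((~q4 | (~q1 -> ~q3)) <-> q4)): β-rule — branch into q4, ~((~q4 | (~q1 -> ~q3)) <-> q4)  //  ~q4, ((~q4 | (~q1 -> ~q3)) <-> q4).
      branch 1.1 (add q4, ~((~q4 | (~q1 -> ~q3)) <-> q4)):
        ((~q4 | (~q1 -> ~q3)) <-> q4): β-rule — branch into (~q4 | (~q1 -> ~q3)), q4  //  ~(~q4 | (~q1 -> ~q3)), ~q4.
          branch 1.1.1 (add (~q4 | (~q1 -> ~q3)), q4):
            ~((~q4 | (~q1 -> ~q3)) <-> q4): β-rule — branch into (~q4 | (~q1 -> ~q3)), ~q4  //  ~(~q4 | (~q1 -> ~q3)), q4.
              branch 1.1.1.1 (add (~q4 | (~q1 -> ~q3)), ~q4):
                × closes — contains both q4 and ~q4.
              branch 1.1.1.2 (add ~(~q4 | (~q1 -> ~q3)), q4):
                ~(~q4 | (~q1 -> ~q3)): α-rule — add ~~q4, ~(~q1 -> ~q3).
                ~(~q1 -> ~q3): α-rule — add ~q1, ~~q3.
                (~q4 | (~q1 -> ~q3)): β-rule — branch into ~q4  //  (~q1 -> ~q3).
                  branch 1.1.1.2.1 (add ~q4):
                    × closes — contains both q4 and ~q4.
                  branch 1.1.1.2.2 (add (~q1 -> ~q3)):
                    (~q1 -> ~q3): β-rule — branch into ~~q1  //  ~q3.
                      branch 1.1.1.2.2.1 (add ~~q1):
                        × closes — contains both q1 and ~q1.
                      branch 1.1.1.2.2.2 (add ~q3):
                        × closes — contains both q3 and ~q3.
          branch 1.1.2 (add ~(~q4 | (~q1 -> ~q3)), ~q4):
            × closes — contains both q4 and ~q4.
      branch 1.2 (add ~q4, ((~q4 | (~q1 -> ~q3)) <-> q4)):
        × closes — contains both q4 and ~q4.
  branch 2 (add ~q4, ~((~q4 | (~q1 -> ~q3)) <-> q4)):
    ~(q4 <-> ((~q4 | (~q1 -> ~q3)) <-> q4)): β-rule — branch into q4, ~((~q4 | (~q1 -> ~q3)) <-> q4)  //  ~q4, ((~q4 | (~q1 -> ~q3)) <-> q4).
      branch 2.1 (add q4, ~((~q4 | (~q1 -> ~q3)) <-> q4)):
        × closes — contains both q4 and ~q4.
      branch 2.2 (add ~q4, ((~q4 | (~q1 -> ~q3)) <-> q4)):
        ~((~q4 | (~q1 -> ~q3)) <-> q4): β-rule — branch into (~q4 | (~q1 -> ~q3)), ~q4  //  ~(~q4 | (~q1 -> ~q3)), q4.
          branch 2.2.1 (add (~q4 | (~q1 -> ~q3)), ~q4):
            ((~q4 | (~q1 -> ~q3)) <-> q4): β-rule — branch into (~q4 | (~q1 -> ~q3)), q4  //  ~(~q4 | (~q1 -> ~q3)), ~q4.
              branch 2.2.1.1 (add (~q4 | (~q1 -> ~q3)), q4):
                × closes — contains both q4 and ~q4.
              branch 2.2.1.2 (add ~(~q4 | (~q1 -> ~q3)), ~q4):
                ~(~q4 | (~q1 -> ~q3)): α-rule — add ~~q4, ~(~q1 -> ~q3).
                × closes — contains both q4 and ~q4.
          branch 2.2.2 (add ~(~q4 | (~q1 -> ~q3)), q4):
            × closes — contains both q4 and ~q4.
All 10 branches close.
Every branch closed, so the negation is unsatisfiable and the formula is valid.

Valid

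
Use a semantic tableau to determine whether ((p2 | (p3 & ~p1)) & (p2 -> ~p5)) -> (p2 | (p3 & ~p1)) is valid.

Valid

Assume the negation and expand:
Initial set: {~(((p2 | (p3 & ~p1)) & (p2 -> ~p5)) -> (p2 | (p3 & ~p1)))}.
~(((p2 | (p3 & ~p1)) & (p2 -> ~p5)) -> (p2 | (p3 & ~p1))): α-rule — add ((p2 | (p3 & ~p1)) & (p2 -> ~p5)), ~(p2 | (p3 & ~p1)).
((p2 | (p3 & ~p1)) & (p2 -> ~p5)): α-rule — add (p2 | (p3 & ~p1)), (p2 -> ~p5).
~(p2 | (p3 & ~p1)): α-rule — add ~p2, ~(p3 & ~p1).
(p2 | (p3 & ~p1)): β-rule — branch into p2  //  (p3 & ~p1).
  branch 1 (add p2):
    × closes — contains both p2 and ~p2.
  branch 2 (add (p3 & ~p1)):
    (p3 & ~p1): α-rule — add p3, ~p1.
    (p2 -> ~p5): β-rule — branch into ~p2  //  ~p5.
      branch 2.1 (add ~p2):
        ~(p3 & ~p1): β-rule — branch into ~p3  //  ~~p1.
          branch 2.1.1 (add ~p3):
            × closes — contains both p3 and ~p3.
          branch 2.1.2 (add ~~p1):
            × closes — contains both p1 and ~p1.
      branch 2.2 (add ~p5):
        ~(p3 & ~p1): β-rule — branch into ~p3  //  ~~p1.
          branch 2.2.1 (add ~p3):
            × closes — contains both p3 and ~p3.
          branch 2.2.2 (add ~~p1):
            × closes — contains both p1 and ~p1.
All 5 branches close.
Every branch closed, so the negation is unsatisfiable and the formula is valid.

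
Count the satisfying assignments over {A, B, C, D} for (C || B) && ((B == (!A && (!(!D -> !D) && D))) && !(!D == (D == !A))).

2

Initial set: {T ((C || B) && ((B == (!A && (!(!D -> !D) && D))) && !(!D == (D == !A))))}.
T ((C || B) && ((B == (!A && (!(!D -> !D) && D))) && !(!D == (D == !A)))): α-rule — add T (C || B), T ((B == (!A && (!(!D -> !D) && D))) && !(!D == (D == !A))).
T ((B == (!A && (!(!D -> !D) && D))) && !(!D == (D == !A))): α-rule — add T (B == (!A && (!(!D -> !D) && D))), T !(!D == (D == !A)).
T (C || B): β-rule — branch into T C  //  T B.
  branch 1 (add T C):
    T (B == (!A && (!(!D -> !D) && D))): β-rule — branch into T B, T (!A && (!(!D -> !D) && D))  //  F B, F (!A && (!(!D -> !D) && D)).
      branch 1.1 (add T B, T (!A && (!(!D -> !D) && D))):
        T (!A && (!(!D -> !D) && D)): α-rule — add T !A, T (!(!D -> !D) && D).
        T (!(!D -> !D) && D): α-rule — add T !(!D -> !D), T D.
        T !(!D -> !D): α-rule — add T !D, F !D.
        × closes — contains both D and !D.
      branch 1.2 (add F B, F (!A && (!(!D -> !D) && D))):
        T !(!D == (D == !A)): β-rule — branch into T !D, F (D == !A)  //  F !D, T (D == !A).
          branch 1.2.1 (add T !D, F (D == !A)):
            F (!A && (!(!D -> !D) && D)): β-rule — branch into F !A  //  F (!(!D -> !D) && D).
              branch 1.2.1.1 (add F !A):
                F (D == !A): β-rule — branch into T D, F !A  //  F D, T !A.
                  branch 1.2.1.1.1 (add T D, F !A):
                    × closes — contains both D and !D.
                  branch 1.2.1.1.2 (add F D, T !A):
                    × closes — contains both A and !A.
              branch 1.2.1.2 (add F (!(!D -> !D) && D)):
                F (D == !A): β-rule — branch into T D, F !A  //  F D, T !A.
                  branch 1.2.1.2.1 (add T D, F !A):
                    × closes — contains both D and !D.
                  branch 1.2.1.2.2 (add F D, T !A):
                    F (!(!D -> !D) && D): β-rule — branch into F !(!D -> !D)  //  F D.
                      branch 1.2.1.2.2.1 (add F !(!D -> !D)):
                        F !(!D -> !D): β-rule — branch into F !D  //  T !D.
                          branch 1.2.1.2.2.1.1 (add F !D):
                            × closes — contains both D and !D.
                          branch 1.2.1.2.2.1.2 (add T !D):
                            ○ open, literals {A=false, B=false, C=true, D=false}.
                      branch 1.2.1.2.2.2 (add F D):
                        ○ open, literals {A=false, B=false, C=true, D=false}.
          branch 1.2.2 (add F !D, T (D == !A)):
            F (!A && (!(!D -> !D) && D)): β-rule — branch into F !A  //  F (!(!D -> !D) && D).
              branch 1.2.2.1 (add F !A):
                T (D == !A): β-rule — branch into T D, T !A  //  F D, F !A.
                  branch 1.2.2.1.1 (add T D, T !A):
                    × closes — contains both A and !A.
                  branch 1.2.2.1.2 (add F D, F !A):
                    × closes — contains both D and !D.
              branch 1.2.2.2 (add F (!(!D -> !D) && D)):
                T (D == !A): β-rule — branch into T D, T !A  //  F D, F !A.
                  branch 1.2.2.2.1 (add T D, T !A):
                    F (!(!D -> !D) && D): β-rule — branch into F !(!D -> !D)  //  F D.
                      branch 1.2.2.2.1.1 (add F !(!D -> !D)):
                        F !(!D -> !D): β-rule — branch into F !D  //  T !D.
                          branch 1.2.2.2.1.1.1 (add F !D):
                            ○ open, literals {A=false, B=false, C=true, D=true}.
                          branch 1.2.2.2.1.1.2 (add T !D):
                            × closes — contains both D and !D.
                      branch 1.2.2.2.1.2 (add F D):
                        × closes — contains both D and !D.
                  branch 1.2.2.2.2 (add F D, F !A):
                    × closes — contains both D and !D.
  branch 2 (add T B):
    T (B == (!A && (!(!D -> !D) && D))): β-rule — branch into T B, T (!A && (!(!D -> !D) && D))  //  F B, F (!A && (!(!D -> !D) && D)).
      branch 2.1 (add T B, T (!A && (!(!D -> !D) && D))):
        T (!A && (!(!D -> !D) && D)): α-rule — add T !A, T (!(!D -> !D) && D).
        T (!(!D -> !D) && D): α-rule — add T !(!D -> !D), T D.
        T !(!D -> !D): α-rule — add T !D, F !D.
        × closes — contains both D and !D.
      branch 2.2 (add F B, F (!A && (!(!D -> !D) && D))):
        × closes — contains both B and !B.
12 branches closed, 3 open.
Each open branch fixes some atoms; the unmentioned ones are free. Counting distinct full assignments: branch {A=false, B=false, C=true, D=false} (none free) contributes 1 new; branch {A=false, B=false, C=true, D=false} (none free) contributes 0 new; branch {A=false, B=false, C=true, D=true} (none free) contributes 1 new. Total: 2.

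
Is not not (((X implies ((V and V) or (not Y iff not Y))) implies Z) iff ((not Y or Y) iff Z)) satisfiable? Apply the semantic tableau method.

Initial set: {not not (((X implies ((V and V) or (not Y iff not Y))) implies Z) iff ((not Y or Y) iff Z))}.
not not (((X implies ((V and V) or (not Y iff not Y))) implies Z) iff ((not Y or Y) iff Z)): drop double negation, giving (((X implies ((V and V) or (not Y iff not Y))) implies Z) iff ((not Y or Y) iff Z)).
(((X implies ((V and V) or (not Y iff not Y))) implies Z) iff ((not Y or Y) iff Z)): β-rule — branch into ((X implies ((V and V) or (not Y iff not Y))) implies Z), ((not Y or Y) iff Z)  //  not ((X implies ((V and V) or (not Y iff not Y))) implies Z), not ((not Y or Y) iff Z).
  branch 1 (add ((X implies ((V and V) or (not Y iff not Y))) implies Z), ((not Y or Y) iff Z)):
    ((X implies ((V and V) or (not Y iff not Y))) implies Z): β-rule — branch into not (X implies ((V and V) or (not Y iff not Y)))  //  Z.
      branch 1.1 (add not (X implies ((V and V) or (not Y iff not Y)))):
        not (X implies ((V and V) or (not Y iff not Y))): α-rule — add X, not ((V and V) or (not Y iff not Y)).
        not ((V and V) or (not Y iff not Y)): α-rule — add not (V and V), not (not Y iff not Y).
        ((not Y or Y) iff Z): β-rule — branch into (not Y or Y), Z  //  not (not Y or Y), not Z.
          branch 1.1.1 (add (not Y or Y), Z):
            not (V and V): β-rule — branch into not V  //  not V.
              branch 1.1.1.1 (add not V):
                not (not Y iff not Y): β-rule — branch into not Y, not not Y  //  not not Y, not Y.
                  branch 1.1.1.1.1 (add not Y, not not Y):
                    × closes — contains both Y and not Y.
                  branch 1.1.1.1.2 (add not not Y, not Y):
                    × closes — contains both Y and not Y.
              branch 1.1.1.2 (add not V):
                not (not Y iff not Y): β-rule — branch into not Y, not not Y  //  not not Y, not Y.
                  branch 1.1.1.2.1 (add not Y, not not Y):
                    × closes — contains both Y and not Y.
                  branch 1.1.1.2.2 (add not not Y, not Y):
                    × closes — contains both Y and not Y.
          branch 1.1.2 (add not (not Y or Y), not Z):
            not (not Y or Y): α-rule — add not not Y, not Y.
            × closes — contains both Y and not Y.
      branch 1.2 (add Z):
        ((not Y or Y) iff Z): β-rule — branch into (not Y or Y), Z  //  not (not Y or Y), not Z.
          branch 1.2.1 (add (not Y or Y), Z):
            (not Y or Y): β-rule — branch into not Y  //  Y.
              branch 1.2.1.1 (add not Y):
                ○ open, literals {Y=false, Z=true}.
              branch 1.2.1.2 (add Y):
                ○ open, literals {Y=true, Z=true}.
          branch 1.2.2 (add not (not Y or Y), not Z):
            × closes — contains both Z and not Z.
  branch 2 (add not ((X implies ((V and V) or (not Y iff not Y))) implies Z), not ((not Y or Y) iff Z)):
    not ((X implies ((V and V) or (not Y iff not Y))) implies Z): α-rule — add (X implies ((V and V) or (not Y iff not Y))), not Z.
    not ((not Y or Y) iff Z): β-rule — branch into (not Y or Y), not Z  //  not (not Y or Y), Z.
      branch 2.1 (add (not Y or Y), not Z):
        (X implies ((V and V) or (not Y iff not Y))): β-rule — branch into not X  //  ((V and V) or (not Y iff not Y)).
          branch 2.1.1 (add not X):
            (not Y or Y): β-rule — branch into not Y  //  Y.
              branch 2.1.1.1 (add not Y):
                ○ open, literals {X=false, Y=false, Z=false}.
              branch 2.1.1.2 (add Y):
                ○ open, literals {X=false, Y=true, Z=false}.
          branch 2.1.2 (add ((V and V) or (not Y iff not Y))):
            (not Y or Y): β-rule — branch into not Y  //  Y.
              branch 2.1.2.1 (add not Y):
                ((V and V) or (not Y iff not Y)): β-rule — branch into (V and V)  //  (not Y iff not Y).
                  branch 2.1.2.1.1 (add (V and V)):
                    (V and V): α-rule — add V, V.
                    ○ open, literals {V=true, Y=false, Z=false}.
                  branch 2.1.2.1.2 (add (not Y iff not Y)):
                    (not Y iff not Y): β-rule — branch into not Y, not Y  //  not not Y, not not Y.
                      branch 2.1.2.1.2.1 (add not Y, not Y):
                        ○ open, literals {Y=false, Z=false}.
                      branch 2.1.2.1.2.2 (add not not Y, not not Y):
                        × closes — contains both Y and not Y.
              branch 2.1.2.2 (add Y):
                ((V and V) or (not Y iff not Y)): β-rule — branch into (V and V)  //  (not Y iff not Y).
                  branch 2.1.2.2.1 (add (V and V)):
                    (V and V): α-rule — add V, V.
                    ○ open, literals {V=true, Y=true, Z=false}.
                  branch 2.1.2.2.2 (add (not Y iff not Y)):
                    (not Y iff not Y): β-rule — branch into not Y, not Y  //  not not Y, not not Y.
                      branch 2.1.2.2.2.1 (add not Y, not Y):
                        × closes — contains both Y and not Y.
                      branch 2.1.2.2.2.2 (add not not Y, not not Y):
                        ○ open, literals {Y=true, Z=false}.
      branch 2.2 (add not (not Y or Y), Z):
        × closes — contains both Z and not Z.
9 branches closed, 8 open.
An open branch gives a satisfying assignment: Y=false, Z=true.

Satisfiable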